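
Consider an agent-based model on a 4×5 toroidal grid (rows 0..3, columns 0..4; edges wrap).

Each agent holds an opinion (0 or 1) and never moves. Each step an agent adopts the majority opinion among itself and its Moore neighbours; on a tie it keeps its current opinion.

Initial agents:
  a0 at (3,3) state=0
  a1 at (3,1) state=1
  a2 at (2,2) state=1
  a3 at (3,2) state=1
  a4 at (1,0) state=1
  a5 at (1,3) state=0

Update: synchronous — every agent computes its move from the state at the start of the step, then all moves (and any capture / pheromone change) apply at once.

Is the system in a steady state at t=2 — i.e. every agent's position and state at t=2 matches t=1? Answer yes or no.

yes

t=1: a0@(3,3):1 a1@(3,1):1 a2@(2,2):1 a3@(3,2):1 a4@(1,0):1 a5@(1,3):0
t=2: (unchanged — steady state)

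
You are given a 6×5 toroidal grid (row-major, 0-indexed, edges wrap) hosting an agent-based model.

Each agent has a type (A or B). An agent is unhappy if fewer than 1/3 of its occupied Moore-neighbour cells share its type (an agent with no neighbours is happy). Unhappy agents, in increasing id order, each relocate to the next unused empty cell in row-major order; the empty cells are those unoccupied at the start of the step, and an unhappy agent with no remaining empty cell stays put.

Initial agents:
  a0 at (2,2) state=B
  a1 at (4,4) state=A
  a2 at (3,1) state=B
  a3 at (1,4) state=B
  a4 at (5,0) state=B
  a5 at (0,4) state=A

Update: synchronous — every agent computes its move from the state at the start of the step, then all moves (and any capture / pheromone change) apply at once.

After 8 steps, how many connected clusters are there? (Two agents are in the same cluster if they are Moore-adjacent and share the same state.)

t=1: a0@(2,2):B a1@(0,0):A a2@(3,1):B a3@(0,1):B a4@(0,2):B a5@(0,3):A
t=2: a0@(2,2):B a1@(0,4):A a2@(3,1):B a3@(0,1):B a4@(0,2):B a5@(1,0):A
t=3: (unchanged — steady state)

3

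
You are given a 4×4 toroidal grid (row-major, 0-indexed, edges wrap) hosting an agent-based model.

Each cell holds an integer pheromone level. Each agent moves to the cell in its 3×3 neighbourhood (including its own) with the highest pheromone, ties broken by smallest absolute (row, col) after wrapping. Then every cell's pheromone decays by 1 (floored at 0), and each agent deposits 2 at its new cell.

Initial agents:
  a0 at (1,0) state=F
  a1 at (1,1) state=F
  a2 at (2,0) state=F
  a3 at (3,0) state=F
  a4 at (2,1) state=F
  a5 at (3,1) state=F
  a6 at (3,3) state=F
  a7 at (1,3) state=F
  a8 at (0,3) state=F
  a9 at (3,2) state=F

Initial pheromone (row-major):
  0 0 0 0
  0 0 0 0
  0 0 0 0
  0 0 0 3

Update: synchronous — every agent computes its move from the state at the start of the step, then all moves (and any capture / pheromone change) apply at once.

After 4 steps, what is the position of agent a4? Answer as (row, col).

(3, 3)

t=1: a0@(0,0) a1@(0,0) a2@(3,3) a3@(3,3) a4@(1,0) a5@(0,0) a6@(3,3) a7@(0,0) a8@(3,3) a9@(3,3) | pheromone: 8 0 0 0 / 2 0 0 0 / 0 0 0 0 / 0 0 0 12
t=2: a0@(3,3) a1@(3,3) a2@(3,3) a3@(3,3) a4@(0,0) a5@(3,3) a6@(3,3) a7@(3,3) a8@(3,3) a9@(3,3) | pheromone: 9 0 0 0 / 1 0 0 0 / 0 0 0 0 / 0 0 0 29
t=3: a0@(3,3) a1@(3,3) a2@(3,3) a3@(3,3) a4@(3,3) a5@(3,3) a6@(3,3) a7@(3,3) a8@(3,3) a9@(3,3) | pheromone: 8 0 0 0 / 0 0 0 0 / 0 0 0 0 / 0 0 0 48
t=4: a0@(3,3) a1@(3,3) a2@(3,3) a3@(3,3) a4@(3,3) a5@(3,3) a6@(3,3) a7@(3,3) a8@(3,3) a9@(3,3) | pheromone: 7 0 0 0 / 0 0 0 0 / 0 0 0 0 / 0 0 0 67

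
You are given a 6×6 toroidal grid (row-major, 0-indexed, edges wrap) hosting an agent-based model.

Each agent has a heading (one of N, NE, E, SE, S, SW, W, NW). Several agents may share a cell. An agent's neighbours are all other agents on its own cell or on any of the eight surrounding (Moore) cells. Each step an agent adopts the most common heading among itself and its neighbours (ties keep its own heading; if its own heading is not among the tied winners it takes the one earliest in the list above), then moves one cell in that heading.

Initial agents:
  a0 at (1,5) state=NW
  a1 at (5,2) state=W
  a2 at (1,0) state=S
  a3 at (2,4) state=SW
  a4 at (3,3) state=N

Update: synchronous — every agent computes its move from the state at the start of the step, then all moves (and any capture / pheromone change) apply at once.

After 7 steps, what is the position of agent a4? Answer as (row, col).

t=1: a0@(0,4):NW a1@(5,1):W a2@(2,0):S a3@(3,3):SW a4@(2,3):N
t=2: a0@(5,3):NW a1@(5,0):W a2@(3,0):S a3@(4,2):SW a4@(1,3):N
t=3: a0@(4,2):NW a1@(5,5):W a2@(4,0):S a3@(5,1):SW a4@(0,3):N
t=4: a0@(3,1):NW a1@(5,4):W a2@(5,0):S a3@(0,0):SW a4@(5,3):N
t=5: a0@(2,0):NW a1@(5,3):W a2@(0,0):S a3@(1,5):SW a4@(4,3):N
t=6: a0@(1,5):NW a1@(5,2):W a2@(1,0):S a3@(2,4):SW a4@(3,3):N
t=7: a0@(0,4):NW a1@(5,1):W a2@(2,0):S a3@(3,3):SW a4@(2,3):N

(2, 3)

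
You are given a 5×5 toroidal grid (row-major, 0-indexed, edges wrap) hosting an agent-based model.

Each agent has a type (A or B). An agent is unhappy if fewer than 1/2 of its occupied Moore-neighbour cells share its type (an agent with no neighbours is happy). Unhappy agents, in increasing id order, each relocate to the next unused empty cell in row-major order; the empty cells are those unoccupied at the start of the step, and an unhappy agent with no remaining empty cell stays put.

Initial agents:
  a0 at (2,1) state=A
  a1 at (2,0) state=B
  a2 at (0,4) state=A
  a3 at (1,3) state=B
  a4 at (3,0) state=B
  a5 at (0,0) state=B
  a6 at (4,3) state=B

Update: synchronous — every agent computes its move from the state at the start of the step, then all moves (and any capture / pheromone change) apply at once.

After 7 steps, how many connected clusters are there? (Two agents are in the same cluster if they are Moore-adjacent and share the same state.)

3

t=1: a0@(0,1):A a1@(2,0):B a2@(0,2):A a3@(0,3):B a4@(3,0):B a5@(1,0):B a6@(1,1):B
t=2: a0@(0,0):A a1@(2,0):B a2@(0,4):A a3@(1,2):B a4@(3,0):B a5@(1,0):B a6@(1,1):B
t=3: a0@(0,1):A a1@(2,0):B a2@(0,4):A a3@(1,2):B a4@(3,0):B a5@(1,0):B a6@(1,1):B
t=4: a0@(0,0):A a1@(2,0):B a2@(0,2):A a3@(1,2):B a4@(3,0):B a5@(1,0):B a6@(1,1):B
t=5: a0@(0,1):A a1@(2,0):B a2@(0,3):A a3@(1,2):B a4@(3,0):B a5@(1,0):B a6@(1,1):B
t=6: a0@(0,0):A a1@(2,0):B a2@(0,2):A a3@(0,4):B a4@(3,0):B a5@(1,0):B a6@(1,1):B
t=7: a0@(0,1):A a1@(2,0):B a2@(0,3):A a3@(0,4):B a4@(3,0):B a5@(1,0):B a6@(1,1):B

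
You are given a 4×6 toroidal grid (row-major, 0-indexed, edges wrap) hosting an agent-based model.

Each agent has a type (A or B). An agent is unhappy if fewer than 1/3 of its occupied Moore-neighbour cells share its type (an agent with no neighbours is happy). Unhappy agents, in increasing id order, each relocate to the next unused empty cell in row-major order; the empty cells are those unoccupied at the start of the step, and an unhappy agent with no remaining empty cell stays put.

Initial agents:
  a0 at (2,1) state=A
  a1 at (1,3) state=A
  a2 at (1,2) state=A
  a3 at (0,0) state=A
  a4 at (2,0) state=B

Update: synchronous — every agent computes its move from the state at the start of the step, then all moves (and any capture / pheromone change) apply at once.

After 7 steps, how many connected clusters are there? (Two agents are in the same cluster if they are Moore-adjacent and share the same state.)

2

t=1: a0@(2,1):A a1@(1,3):A a2@(1,2):A a3@(0,0):A a4@(0,1):B
t=2: a0@(2,1):A a1@(1,3):A a2@(1,2):A a3@(0,2):A a4@(0,3):B
t=3: a0@(2,1):A a1@(1,3):A a2@(1,2):A a3@(0,2):A a4@(0,0):B
t=4: (unchanged — steady state)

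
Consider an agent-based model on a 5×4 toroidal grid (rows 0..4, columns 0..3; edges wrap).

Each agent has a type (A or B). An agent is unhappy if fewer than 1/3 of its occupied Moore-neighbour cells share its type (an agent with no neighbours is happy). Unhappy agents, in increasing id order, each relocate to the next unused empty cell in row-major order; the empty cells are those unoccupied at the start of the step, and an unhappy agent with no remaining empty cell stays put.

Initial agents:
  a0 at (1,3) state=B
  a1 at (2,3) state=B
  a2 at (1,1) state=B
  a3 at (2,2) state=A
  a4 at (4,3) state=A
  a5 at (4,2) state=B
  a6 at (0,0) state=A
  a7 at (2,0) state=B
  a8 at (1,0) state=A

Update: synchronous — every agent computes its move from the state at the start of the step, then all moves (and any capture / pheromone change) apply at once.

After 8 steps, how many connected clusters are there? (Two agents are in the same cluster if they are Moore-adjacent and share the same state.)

t=1: a0@(1,3):B a1@(2,3):B a2@(0,1):B a3@(0,2):A a4@(4,3):A a5@(0,3):B a6@(0,0):A a7@(2,0):B a8@(1,2):A
t=2: a0@(1,3):B a1@(2,3):B a2@(1,0):B a3@(0,2):A a4@(4,3):A a5@(1,1):B a6@(2,1):A a7@(2,0):B a8@(2,2):A
t=3: a0@(1,3):B a1@(2,3):B a2@(1,0):B a3@(0,2):A a4@(4,3):A a5@(1,1):B a6@(0,0):A a7@(2,0):B a8@(0,1):A
t=4: (unchanged — steady state)

2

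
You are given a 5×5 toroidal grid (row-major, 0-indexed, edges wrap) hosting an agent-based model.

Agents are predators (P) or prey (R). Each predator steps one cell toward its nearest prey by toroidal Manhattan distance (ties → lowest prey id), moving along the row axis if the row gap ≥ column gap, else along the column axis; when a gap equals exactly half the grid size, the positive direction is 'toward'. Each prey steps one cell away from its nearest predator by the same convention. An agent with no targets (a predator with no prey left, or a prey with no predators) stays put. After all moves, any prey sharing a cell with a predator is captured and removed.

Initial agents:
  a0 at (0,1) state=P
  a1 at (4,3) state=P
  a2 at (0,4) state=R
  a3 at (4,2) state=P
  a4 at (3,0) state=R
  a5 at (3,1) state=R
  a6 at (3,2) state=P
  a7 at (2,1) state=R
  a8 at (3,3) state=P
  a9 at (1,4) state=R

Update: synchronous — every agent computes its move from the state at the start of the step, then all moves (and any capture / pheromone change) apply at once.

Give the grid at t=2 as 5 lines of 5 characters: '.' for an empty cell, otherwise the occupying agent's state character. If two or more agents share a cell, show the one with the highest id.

t=1: a0@(0,0):P a1@(0,3):P a3@(3,2):P a5@(3,0):R a6@(3,1):P a8@(3,4):P a9@(1,3):R
t=2: a0@(4,0):P a1@(1,3):P a3@(3,1):P a5@(3,4):R a6@(3,0):P a8@(3,0):P a9@(2,3):R

.....
...P.
...R.
PP..R
P....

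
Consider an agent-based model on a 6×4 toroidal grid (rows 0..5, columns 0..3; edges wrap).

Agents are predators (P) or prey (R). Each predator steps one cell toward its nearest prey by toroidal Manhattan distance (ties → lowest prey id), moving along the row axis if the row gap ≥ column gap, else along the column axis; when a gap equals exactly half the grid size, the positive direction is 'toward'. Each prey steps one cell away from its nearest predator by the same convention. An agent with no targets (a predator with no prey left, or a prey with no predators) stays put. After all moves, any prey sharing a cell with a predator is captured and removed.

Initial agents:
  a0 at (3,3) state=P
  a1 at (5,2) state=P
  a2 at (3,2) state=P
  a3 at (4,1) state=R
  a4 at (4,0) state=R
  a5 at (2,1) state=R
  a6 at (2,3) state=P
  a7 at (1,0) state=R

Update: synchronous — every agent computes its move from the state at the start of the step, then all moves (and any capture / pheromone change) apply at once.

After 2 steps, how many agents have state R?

4

t=1: a0@(4,3):P a1@(4,2):P a2@(4,2):P a3@(3,1):R a4@(5,0):R a5@(1,1):R a6@(2,0):P a7@(0,0):R
t=2: a0@(5,3):P a1@(3,2):P a2@(3,2):P a3@(2,1):R a4@(0,0):R a5@(0,1):R a6@(3,0):P a7@(5,0):R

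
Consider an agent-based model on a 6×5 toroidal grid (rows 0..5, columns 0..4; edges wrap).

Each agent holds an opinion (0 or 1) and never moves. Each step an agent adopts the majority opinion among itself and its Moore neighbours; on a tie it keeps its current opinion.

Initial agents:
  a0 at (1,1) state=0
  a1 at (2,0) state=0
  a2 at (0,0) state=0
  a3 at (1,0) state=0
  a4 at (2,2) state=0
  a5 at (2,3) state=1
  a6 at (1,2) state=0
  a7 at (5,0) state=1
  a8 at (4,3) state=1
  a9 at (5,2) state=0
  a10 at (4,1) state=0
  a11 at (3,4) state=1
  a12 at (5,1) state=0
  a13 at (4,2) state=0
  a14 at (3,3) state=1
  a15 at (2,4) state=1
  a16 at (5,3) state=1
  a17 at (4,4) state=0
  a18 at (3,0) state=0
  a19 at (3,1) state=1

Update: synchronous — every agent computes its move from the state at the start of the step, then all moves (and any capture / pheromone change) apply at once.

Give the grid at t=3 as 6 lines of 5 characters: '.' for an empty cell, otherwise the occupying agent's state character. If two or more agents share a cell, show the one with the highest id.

0....
000..
0.011
00.11
.0011
0000.

t=1: a0@(1,1):0 a1@(2,0):0 a2@(0,0):0 a3@(1,0):0 a4@(2,2):0 a5@(2,3):1 a6@(1,2):0 a7@(5,0):0 a8@(4,3):1 a9@(5,2):0 a10@(4,1):0 a11@(3,4):1 a12@(5,1):0 a13@(4,2):0 a14@(3,3):1 a15@(2,4):1 a16@(5,3):0 a17@(4,4):1 a18@(3,0):0 a19@(3,1):0
t=2: (unchanged — steady state)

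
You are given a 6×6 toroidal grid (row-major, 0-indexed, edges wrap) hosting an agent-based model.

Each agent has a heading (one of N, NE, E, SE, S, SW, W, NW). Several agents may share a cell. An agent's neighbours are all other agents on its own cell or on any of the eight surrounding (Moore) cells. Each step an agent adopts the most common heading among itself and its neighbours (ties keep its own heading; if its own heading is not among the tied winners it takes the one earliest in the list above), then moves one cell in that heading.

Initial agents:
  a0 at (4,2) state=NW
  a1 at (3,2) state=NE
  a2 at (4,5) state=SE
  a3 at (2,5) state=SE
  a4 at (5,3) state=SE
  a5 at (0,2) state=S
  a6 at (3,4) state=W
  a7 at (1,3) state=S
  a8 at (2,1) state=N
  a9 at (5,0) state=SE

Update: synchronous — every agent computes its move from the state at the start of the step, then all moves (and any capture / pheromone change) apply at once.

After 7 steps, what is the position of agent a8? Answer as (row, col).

t=1: a0@(3,1):NW a1@(2,3):NE a2@(5,0):SE a3@(3,0):SE a4@(0,4):SE a5@(1,2):S a6@(4,5):SE a7@(2,3):S a8@(1,1):N a9@(0,1):SE
t=2: a0@(2,0):NW a1@(3,3):S a2@(0,1):SE a3@(4,1):SE a4@(1,5):SE a5@(2,2):S a6@(5,0):SE a7@(3,3):S a8@(0,1):N a9@(1,2):SE
t=3: a0@(1,5):NW a1@(4,3):S a2@(1,2):SE a3@(5,2):SE a4@(2,0):SE a5@(3,2):S a6@(0,1):SE a7@(4,3):S a8@(1,2):SE a9@(2,3):SE
t=4: a0@(0,4):NW a1@(5,3):S a2@(2,3):SE a3@(0,3):SE a4@(3,1):SE a5@(4,2):S a6@(1,2):SE a7@(5,3):S a8@(2,3):SE a9@(3,4):SE
t=5: a0@(1,4):S a1@(0,3):S a2@(3,4):SE a3@(1,4):SE a4@(4,2):SE a5@(5,2):S a6@(2,3):SE a7@(0,3):S a8@(3,4):SE a9@(4,5):SE
t=6: a0@(2,4):S a1@(1,3):S a2@(4,5):SE a3@(2,4):S a4@(5,3):SE a5@(0,2):S a6@(3,4):SE a7@(1,3):S a8@(4,5):SE a9@(5,0):SE
t=7: a0@(3,4):S a1@(2,3):S a2@(5,0):SE a3@(3,4):S a4@(0,4):SE a5@(1,2):S a6@(4,5):SE a7@(2,3):S a8@(5,0):SE a9@(0,1):SE

(5, 0)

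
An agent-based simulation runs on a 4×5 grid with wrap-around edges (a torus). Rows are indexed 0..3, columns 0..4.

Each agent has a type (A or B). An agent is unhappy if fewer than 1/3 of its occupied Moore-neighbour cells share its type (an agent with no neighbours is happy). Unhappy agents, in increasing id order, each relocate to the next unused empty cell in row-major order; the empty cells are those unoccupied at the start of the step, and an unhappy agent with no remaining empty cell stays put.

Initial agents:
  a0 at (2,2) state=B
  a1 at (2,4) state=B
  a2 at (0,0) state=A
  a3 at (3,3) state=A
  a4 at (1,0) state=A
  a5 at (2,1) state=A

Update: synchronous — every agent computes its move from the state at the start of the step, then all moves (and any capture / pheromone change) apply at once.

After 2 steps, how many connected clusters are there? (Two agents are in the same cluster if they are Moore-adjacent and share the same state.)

2

t=1: a0@(0,1):B a1@(0,2):B a2@(0,0):A a3@(0,3):A a4@(1,0):A a5@(2,1):A
t=2: a0@(0,1):B a1@(0,2):B a2@(0,0):A a3@(0,4):A a4@(1,0):A a5@(2,1):A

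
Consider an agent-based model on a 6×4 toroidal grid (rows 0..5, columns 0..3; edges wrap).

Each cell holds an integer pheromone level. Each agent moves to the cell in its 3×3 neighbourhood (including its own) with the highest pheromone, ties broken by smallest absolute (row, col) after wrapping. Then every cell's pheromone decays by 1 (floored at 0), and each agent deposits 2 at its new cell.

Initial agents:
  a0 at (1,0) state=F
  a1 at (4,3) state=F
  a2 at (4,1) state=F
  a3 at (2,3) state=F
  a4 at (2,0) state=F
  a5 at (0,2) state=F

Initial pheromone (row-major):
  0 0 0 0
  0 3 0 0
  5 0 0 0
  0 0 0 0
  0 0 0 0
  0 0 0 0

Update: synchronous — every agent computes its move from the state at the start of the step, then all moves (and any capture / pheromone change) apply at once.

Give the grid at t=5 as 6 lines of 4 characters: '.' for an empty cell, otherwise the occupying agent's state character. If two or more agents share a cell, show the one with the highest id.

t=1: a0@(2,0) a1@(3,0) a2@(3,0) a3@(2,0) a4@(2,0) a5@(1,1) | pheromone: 0 0 0 0 / 0 4 0 0 / 10 0 0 0 / 4 0 0 0 / 0 0 0 0 / 0 0 0 0
t=2: a0@(2,0) a1@(2,0) a2@(2,0) a3@(2,0) a4@(2,0) a5@(2,0) | pheromone: 0 0 0 0 / 0 3 0 0 / 21 0 0 0 / 3 0 0 0 / 0 0 0 0 / 0 0 0 0
t=3: a0@(2,0) a1@(2,0) a2@(2,0) a3@(2,0) a4@(2,0) a5@(2,0) | pheromone: 0 0 0 0 / 0 2 0 0 / 32 0 0 0 / 2 0 0 0 / 0 0 0 0 / 0 0 0 0
t=4: a0@(2,0) a1@(2,0) a2@(2,0) a3@(2,0) a4@(2,0) a5@(2,0) | pheromone: 0 0 0 0 / 0 1 0 0 / 43 0 0 0 / 1 0 0 0 / 0 0 0 0 / 0 0 0 0
t=5: a0@(2,0) a1@(2,0) a2@(2,0) a3@(2,0) a4@(2,0) a5@(2,0) | pheromone: 0 0 0 0 / 0 0 0 0 / 54 0 0 0 / 0 0 0 0 / 0 0 0 0 / 0 0 0 0

....
....
F...
....
....
....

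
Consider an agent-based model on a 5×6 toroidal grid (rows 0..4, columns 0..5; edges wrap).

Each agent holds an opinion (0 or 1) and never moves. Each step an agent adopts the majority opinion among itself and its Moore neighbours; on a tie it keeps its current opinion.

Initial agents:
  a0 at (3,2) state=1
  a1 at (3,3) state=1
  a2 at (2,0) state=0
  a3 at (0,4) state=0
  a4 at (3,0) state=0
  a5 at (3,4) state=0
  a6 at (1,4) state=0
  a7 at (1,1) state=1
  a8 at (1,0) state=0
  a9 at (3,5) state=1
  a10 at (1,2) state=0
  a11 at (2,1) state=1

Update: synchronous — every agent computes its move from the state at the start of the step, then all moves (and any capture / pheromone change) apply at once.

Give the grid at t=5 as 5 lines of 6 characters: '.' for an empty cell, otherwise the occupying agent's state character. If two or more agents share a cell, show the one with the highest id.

....0.
000.0.
00....
0.1110
......

t=1: a0@(3,2):1 a1@(3,3):1 a2@(2,0):0 a3@(0,4):0 a4@(3,0):0 a5@(3,4):1 a6@(1,4):0 a7@(1,1):0 a8@(1,0):0 a9@(3,5):0 a10@(1,2):1 a11@(2,1):0
t=2: a0@(3,2):1 a1@(3,3):1 a2@(2,0):0 a3@(0,4):0 a4@(3,0):0 a5@(3,4):1 a6@(1,4):0 a7@(1,1):0 a8@(1,0):0 a9@(3,5):0 a10@(1,2):0 a11@(2,1):0
t=3: (unchanged — steady state)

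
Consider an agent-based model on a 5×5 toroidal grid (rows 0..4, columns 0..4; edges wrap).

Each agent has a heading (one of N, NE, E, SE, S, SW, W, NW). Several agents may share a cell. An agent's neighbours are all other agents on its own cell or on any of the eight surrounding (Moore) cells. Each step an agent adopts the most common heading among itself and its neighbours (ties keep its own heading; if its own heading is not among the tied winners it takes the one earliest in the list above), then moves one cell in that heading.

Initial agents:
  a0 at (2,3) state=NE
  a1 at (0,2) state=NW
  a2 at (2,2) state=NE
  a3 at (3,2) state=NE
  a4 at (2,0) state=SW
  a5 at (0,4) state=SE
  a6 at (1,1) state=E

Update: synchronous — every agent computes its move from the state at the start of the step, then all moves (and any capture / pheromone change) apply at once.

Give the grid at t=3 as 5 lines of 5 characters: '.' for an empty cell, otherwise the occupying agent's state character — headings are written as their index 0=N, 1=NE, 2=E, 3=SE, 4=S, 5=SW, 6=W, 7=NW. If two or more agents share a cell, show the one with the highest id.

1....
.....
....7
..3.1
11..1

t=1: a0@(1,4):NE a1@(4,1):NW a2@(1,3):NE a3@(2,3):NE a4@(3,4):SW a5@(1,0):SE a6@(1,2):E
t=2: a0@(0,0):NE a1@(3,0):NW a2@(0,4):NE a3@(1,4):NE a4@(4,3):SW a5@(2,1):SE a6@(0,3):NE
t=3: a0@(4,1):NE a1@(2,4):NW a2@(4,0):NE a3@(0,0):NE a4@(3,4):NE a5@(3,2):SE a6@(4,4):NE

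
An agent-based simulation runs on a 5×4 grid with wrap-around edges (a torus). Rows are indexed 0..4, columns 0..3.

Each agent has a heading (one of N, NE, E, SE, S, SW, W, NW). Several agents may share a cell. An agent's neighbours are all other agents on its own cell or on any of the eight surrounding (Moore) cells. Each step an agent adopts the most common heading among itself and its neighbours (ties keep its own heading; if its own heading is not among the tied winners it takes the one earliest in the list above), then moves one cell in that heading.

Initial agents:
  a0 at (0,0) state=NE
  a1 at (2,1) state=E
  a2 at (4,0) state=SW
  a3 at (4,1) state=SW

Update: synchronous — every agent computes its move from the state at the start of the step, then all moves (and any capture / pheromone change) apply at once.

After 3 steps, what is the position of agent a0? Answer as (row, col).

t=1: a0@(1,3):SW a1@(2,2):E a2@(0,3):SW a3@(0,0):SW
t=2: a0@(2,2):SW a1@(2,3):E a2@(1,2):SW a3@(1,3):SW
t=3: a0@(3,1):SW a1@(3,2):SW a2@(2,1):SW a3@(2,2):SW

(3, 1)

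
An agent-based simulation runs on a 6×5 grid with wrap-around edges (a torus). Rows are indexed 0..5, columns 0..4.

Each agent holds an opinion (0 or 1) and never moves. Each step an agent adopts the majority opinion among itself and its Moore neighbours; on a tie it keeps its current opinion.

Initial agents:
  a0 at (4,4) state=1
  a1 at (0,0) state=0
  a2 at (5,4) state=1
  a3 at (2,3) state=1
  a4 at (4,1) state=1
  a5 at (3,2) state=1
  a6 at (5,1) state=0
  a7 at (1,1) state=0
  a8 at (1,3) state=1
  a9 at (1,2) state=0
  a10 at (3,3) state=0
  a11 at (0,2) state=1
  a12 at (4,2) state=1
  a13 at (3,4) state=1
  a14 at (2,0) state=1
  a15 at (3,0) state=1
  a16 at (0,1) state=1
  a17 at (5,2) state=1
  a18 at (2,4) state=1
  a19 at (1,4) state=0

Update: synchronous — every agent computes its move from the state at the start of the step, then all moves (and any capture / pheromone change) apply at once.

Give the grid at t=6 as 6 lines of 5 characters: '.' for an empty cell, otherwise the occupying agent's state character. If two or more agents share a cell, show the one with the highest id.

111..
.1111
1..11
1.111
.11.1
.11.1

t=1: a0@(4,4):1 a1@(0,0):0 a2@(5,4):1 a3@(2,3):1 a4@(4,1):1 a5@(3,2):1 a6@(5,1):1 a7@(1,1):0 a8@(1,3):1 a9@(1,2):1 a10@(3,3):1 a11@(0,2):1 a12@(4,2):1 a13@(3,4):1 a14@(2,0):1 a15@(3,0):1 a16@(0,1):0 a17@(5,2):1 a18@(2,4):1 a19@(1,4):1
t=2: a0@(4,4):1 a1@(0,0):0 a2@(5,4):1 a3@(2,3):1 a4@(4,1):1 a5@(3,2):1 a6@(5,1):1 a7@(1,1):0 a8@(1,3):1 a9@(1,2):1 a10@(3,3):1 a11@(0,2):1 a12@(4,2):1 a13@(3,4):1 a14@(2,0):1 a15@(3,0):1 a16@(0,1):1 a17@(5,2):1 a18@(2,4):1 a19@(1,4):1
t=3: a0@(4,4):1 a1@(0,0):1 a2@(5,4):1 a3@(2,3):1 a4@(4,1):1 a5@(3,2):1 a6@(5,1):1 a7@(1,1):1 a8@(1,3):1 a9@(1,2):1 a10@(3,3):1 a11@(0,2):1 a12@(4,2):1 a13@(3,4):1 a14@(2,0):1 a15@(3,0):1 a16@(0,1):1 a17@(5,2):1 a18@(2,4):1 a19@(1,4):1
t=4: (unchanged — steady state)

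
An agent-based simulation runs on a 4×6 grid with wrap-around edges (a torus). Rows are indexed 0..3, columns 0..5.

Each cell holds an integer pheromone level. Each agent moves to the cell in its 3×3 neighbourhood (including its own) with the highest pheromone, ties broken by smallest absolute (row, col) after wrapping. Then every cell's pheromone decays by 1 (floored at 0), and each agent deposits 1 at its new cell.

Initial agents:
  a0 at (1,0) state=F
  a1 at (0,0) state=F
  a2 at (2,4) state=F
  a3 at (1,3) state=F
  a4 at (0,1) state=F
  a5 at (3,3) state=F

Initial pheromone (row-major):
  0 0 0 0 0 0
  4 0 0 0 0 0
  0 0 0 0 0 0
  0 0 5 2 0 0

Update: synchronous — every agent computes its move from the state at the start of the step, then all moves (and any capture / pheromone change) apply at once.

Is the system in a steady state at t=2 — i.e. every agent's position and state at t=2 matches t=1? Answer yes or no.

no

t=1: a0@(1,0) a1@(1,0) a2@(3,3) a3@(0,2) a4@(3,2) a5@(3,2) | pheromone: 0 0 1 0 0 0 / 5 0 0 0 0 0 / 0 0 0 0 0 0 / 0 0 6 2 0 0
t=2: a0@(1,0) a1@(1,0) a2@(3,2) a3@(3,2) a4@(3,2) a5@(3,2) | pheromone: 0 0 0 0 0 0 / 6 0 0 0 0 0 / 0 0 0 0 0 0 / 0 0 9 1 0 0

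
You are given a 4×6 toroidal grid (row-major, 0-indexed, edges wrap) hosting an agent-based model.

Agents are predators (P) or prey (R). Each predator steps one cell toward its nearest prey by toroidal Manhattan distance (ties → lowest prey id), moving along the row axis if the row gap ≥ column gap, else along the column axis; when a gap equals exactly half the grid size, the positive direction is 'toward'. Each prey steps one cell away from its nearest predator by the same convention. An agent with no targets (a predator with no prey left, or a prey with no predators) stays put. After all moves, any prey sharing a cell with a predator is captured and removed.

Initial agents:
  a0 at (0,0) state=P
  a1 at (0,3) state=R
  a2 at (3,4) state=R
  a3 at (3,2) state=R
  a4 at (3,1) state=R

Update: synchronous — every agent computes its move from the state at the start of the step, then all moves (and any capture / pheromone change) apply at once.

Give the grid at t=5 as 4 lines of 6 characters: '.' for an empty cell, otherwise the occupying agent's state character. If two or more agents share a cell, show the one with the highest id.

..R...
......
.R....
P..R..

t=1: a0@(3,0):P a1@(0,2):R a2@(3,3):R a3@(3,3):R a4@(2,1):R
t=2: a0@(2,0):P a1@(0,3):R a2@(3,2):R a3@(3,2):R a4@(1,1):R
t=3: a0@(1,0):P a1@(0,2):R a2@(3,3):R a3@(3,3):R a4@(0,1):R
t=4: a0@(0,0):P a1@(0,3):R a2@(3,2):R a3@(3,2):R a4@(3,1):R
t=5: a0@(3,0):P a1@(0,2):R a2@(3,3):R a3@(3,3):R a4@(2,1):R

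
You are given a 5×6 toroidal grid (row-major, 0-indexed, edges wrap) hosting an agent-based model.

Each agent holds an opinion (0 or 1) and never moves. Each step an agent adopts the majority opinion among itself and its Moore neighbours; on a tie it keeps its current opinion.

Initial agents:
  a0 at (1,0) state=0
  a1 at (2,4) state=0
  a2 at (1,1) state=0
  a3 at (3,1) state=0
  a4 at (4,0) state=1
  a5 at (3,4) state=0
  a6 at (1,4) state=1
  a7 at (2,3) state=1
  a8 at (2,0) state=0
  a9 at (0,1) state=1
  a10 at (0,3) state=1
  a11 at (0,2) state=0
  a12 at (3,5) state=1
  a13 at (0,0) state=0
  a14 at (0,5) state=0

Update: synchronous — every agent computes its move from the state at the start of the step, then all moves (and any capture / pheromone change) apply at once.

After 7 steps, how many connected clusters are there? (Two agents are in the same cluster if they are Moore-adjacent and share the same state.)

t=1: a0@(1,0):0 a1@(2,4):1 a2@(1,1):0 a3@(3,1):0 a4@(4,0):1 a5@(3,4):0 a6@(1,4):1 a7@(2,3):1 a8@(2,0):0 a9@(0,1):0 a10@(0,3):1 a11@(0,2):0 a12@(3,5):0 a13@(0,0):0 a14@(0,5):0
t=2: a0@(1,0):0 a1@(2,4):1 a2@(1,1):0 a3@(3,1):0 a4@(4,0):0 a5@(3,4):0 a6@(1,4):1 a7@(2,3):1 a8@(2,0):0 a9@(0,1):0 a10@(0,3):1 a11@(0,2):0 a12@(3,5):0 a13@(0,0):0 a14@(0,5):0
t=3: (unchanged — steady state)

2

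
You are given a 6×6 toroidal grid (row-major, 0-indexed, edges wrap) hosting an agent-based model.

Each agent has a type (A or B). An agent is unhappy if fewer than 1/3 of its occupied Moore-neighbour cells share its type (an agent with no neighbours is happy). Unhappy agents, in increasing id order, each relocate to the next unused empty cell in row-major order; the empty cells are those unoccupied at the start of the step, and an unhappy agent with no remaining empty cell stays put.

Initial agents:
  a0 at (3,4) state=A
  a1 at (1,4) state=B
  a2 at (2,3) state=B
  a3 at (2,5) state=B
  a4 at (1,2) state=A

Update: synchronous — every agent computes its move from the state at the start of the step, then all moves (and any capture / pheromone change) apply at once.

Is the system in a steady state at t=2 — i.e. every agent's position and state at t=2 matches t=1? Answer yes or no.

yes

t=1: a0@(0,0):A a1@(1,4):B a2@(2,3):B a3@(2,5):B a4@(0,1):A
t=2: (unchanged — steady state)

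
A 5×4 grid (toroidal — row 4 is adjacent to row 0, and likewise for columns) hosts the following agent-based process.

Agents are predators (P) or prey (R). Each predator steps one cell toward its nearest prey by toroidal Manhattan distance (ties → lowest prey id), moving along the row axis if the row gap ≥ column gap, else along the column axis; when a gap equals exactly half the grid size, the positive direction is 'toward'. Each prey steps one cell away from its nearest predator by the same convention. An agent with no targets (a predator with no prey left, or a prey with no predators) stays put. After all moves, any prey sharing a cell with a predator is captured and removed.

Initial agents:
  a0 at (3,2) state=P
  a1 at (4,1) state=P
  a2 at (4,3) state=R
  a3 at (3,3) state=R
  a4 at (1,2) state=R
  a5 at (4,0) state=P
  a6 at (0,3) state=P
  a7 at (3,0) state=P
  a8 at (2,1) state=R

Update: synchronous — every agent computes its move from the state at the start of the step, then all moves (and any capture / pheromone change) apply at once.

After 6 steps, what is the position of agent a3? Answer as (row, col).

t=1: a0@(3,3):P a1@(4,2):P a3@(3,0):R a4@(0,2):R a5@(4,3):P a6@(4,3):P a7@(3,3):P a8@(1,1):R
t=2: a0@(3,0):P a1@(0,2):P a3@(3,1):R a4@(1,2):R a5@(3,3):P a6@(3,3):P a7@(3,0):P a8@(2,1):R
t=3: a0@(3,1):P a1@(1,2):P a3@(3,2):R a4@(2,2):R a5@(3,0):P a6@(3,0):P a7@(3,1):P a8@(1,1):R
t=4: a0@(3,2):P a1@(2,2):P a3@(3,3):R a5@(3,1):P a6@(3,1):P a7@(3,2):P a8@(1,0):R
t=5: a0@(3,3):P a1@(3,2):P a3@(3,0):R a5@(3,2):P a6@(3,2):P a7@(3,3):P a8@(1,3):R
t=6: a0@(3,0):P a1@(3,3):P a3@(3,1):R a5@(3,3):P a6@(3,3):P a7@(3,0):P a8@(0,3):R

(3, 1)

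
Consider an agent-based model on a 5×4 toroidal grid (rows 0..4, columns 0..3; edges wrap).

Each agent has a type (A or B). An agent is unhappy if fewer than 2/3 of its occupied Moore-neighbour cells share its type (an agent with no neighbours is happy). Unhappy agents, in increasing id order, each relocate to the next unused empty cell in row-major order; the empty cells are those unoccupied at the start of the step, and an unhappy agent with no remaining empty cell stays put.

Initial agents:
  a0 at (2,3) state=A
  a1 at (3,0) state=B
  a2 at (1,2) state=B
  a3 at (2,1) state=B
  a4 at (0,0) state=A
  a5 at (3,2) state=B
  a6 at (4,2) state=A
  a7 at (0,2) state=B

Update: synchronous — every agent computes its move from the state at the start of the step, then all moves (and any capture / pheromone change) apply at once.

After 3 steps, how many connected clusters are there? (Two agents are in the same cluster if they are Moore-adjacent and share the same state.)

t=1: a0@(0,1):A a1@(0,3):B a2@(1,2):B a3@(2,1):B a4@(0,0):A a5@(1,0):B a6@(1,1):A a7@(1,3):B
t=2: a0@(0,2):A a1@(0,3):B a2@(2,0):B a3@(2,1):B a4@(2,2):A a5@(2,3):B a6@(3,0):A a7@(1,3):B
t=3: a0@(0,0):A a1@(0,1):B a2@(2,0):B a3@(1,0):B a4@(1,1):A a5@(1,2):B a6@(3,1):A a7@(3,2):B

4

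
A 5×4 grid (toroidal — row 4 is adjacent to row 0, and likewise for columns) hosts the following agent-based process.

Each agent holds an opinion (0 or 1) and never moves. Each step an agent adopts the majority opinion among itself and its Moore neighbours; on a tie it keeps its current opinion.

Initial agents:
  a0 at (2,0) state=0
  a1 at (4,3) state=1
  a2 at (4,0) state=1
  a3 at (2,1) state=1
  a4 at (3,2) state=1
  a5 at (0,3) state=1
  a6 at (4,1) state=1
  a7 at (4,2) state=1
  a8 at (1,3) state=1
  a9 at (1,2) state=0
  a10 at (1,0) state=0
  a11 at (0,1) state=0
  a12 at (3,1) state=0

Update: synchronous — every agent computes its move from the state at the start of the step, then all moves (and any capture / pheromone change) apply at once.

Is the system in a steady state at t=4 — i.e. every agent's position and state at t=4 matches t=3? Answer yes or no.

yes

t=1: a0@(2,0):0 a1@(4,3):1 a2@(4,0):1 a3@(2,1):0 a4@(3,2):1 a5@(0,3):1 a6@(4,1):1 a7@(4,2):1 a8@(1,3):0 a9@(1,2):1 a10@(1,0):0 a11@(0,1):0 a12@(3,1):1
t=2: a0@(2,0):0 a1@(4,3):1 a2@(4,0):1 a3@(2,1):0 a4@(3,2):1 a5@(0,3):1 a6@(4,1):1 a7@(4,2):1 a8@(1,3):0 a9@(1,2):0 a10@(1,0):0 a11@(0,1):1 a12@(3,1):1
t=3: (unchanged — steady state)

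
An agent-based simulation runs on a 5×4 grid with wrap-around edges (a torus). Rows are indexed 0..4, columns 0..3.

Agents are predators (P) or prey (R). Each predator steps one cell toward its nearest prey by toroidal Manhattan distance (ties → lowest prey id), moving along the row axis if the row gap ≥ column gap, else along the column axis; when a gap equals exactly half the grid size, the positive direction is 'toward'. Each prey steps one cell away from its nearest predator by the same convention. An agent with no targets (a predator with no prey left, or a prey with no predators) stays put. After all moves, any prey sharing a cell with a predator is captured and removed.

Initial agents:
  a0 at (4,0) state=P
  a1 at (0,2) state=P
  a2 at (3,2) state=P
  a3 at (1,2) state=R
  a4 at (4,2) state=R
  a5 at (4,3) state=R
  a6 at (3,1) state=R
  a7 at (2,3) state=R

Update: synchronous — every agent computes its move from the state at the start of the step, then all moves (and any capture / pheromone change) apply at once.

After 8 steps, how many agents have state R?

2

t=1: a0@(4,3):P a1@(1,2):P a2@(4,2):P a3@(2,2):R a4@(3,2):R a6@(3,0):R a7@(1,3):R
t=2: a0@(3,3):P a1@(2,2):P a2@(3,2):P a6@(2,0):R a7@(1,0):R
t=3: a0@(2,3):P a1@(2,3):P a2@(3,3):P a6@(1,0):R a7@(0,0):R
t=4: a0@(1,3):P a1@(1,3):P a2@(2,3):P a6@(0,0):R a7@(4,0):R
t=5: a0@(0,3):P a1@(0,3):P a2@(1,3):P a6@(4,0):R a7@(3,0):R
t=6: a0@(4,3):P a1@(4,3):P a2@(0,3):P a6@(3,0):R a7@(2,0):R
t=7: a0@(3,3):P a1@(3,3):P a2@(4,3):P a6@(2,0):R a7@(1,0):R
t=8: a0@(2,3):P a1@(2,3):P a2@(3,3):P a6@(1,0):R a7@(0,0):R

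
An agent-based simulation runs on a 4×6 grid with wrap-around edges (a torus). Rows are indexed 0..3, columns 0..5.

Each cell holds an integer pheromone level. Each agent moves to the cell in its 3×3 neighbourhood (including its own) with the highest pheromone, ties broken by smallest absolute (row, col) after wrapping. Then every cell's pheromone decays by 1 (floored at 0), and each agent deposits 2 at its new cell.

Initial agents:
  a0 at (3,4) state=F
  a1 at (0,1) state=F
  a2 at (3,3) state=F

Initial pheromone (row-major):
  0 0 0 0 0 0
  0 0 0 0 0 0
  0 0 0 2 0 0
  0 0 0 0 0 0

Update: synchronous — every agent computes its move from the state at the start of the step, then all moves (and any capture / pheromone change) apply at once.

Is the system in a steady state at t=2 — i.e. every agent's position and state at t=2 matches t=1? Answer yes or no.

yes

t=1: a0@(2,3) a1@(0,0) a2@(2,3) | pheromone: 2 0 0 0 0 0 / 0 0 0 0 0 0 / 0 0 0 5 0 0 / 0 0 0 0 0 0
t=2: a0@(2,3) a1@(0,0) a2@(2,3) | pheromone: 3 0 0 0 0 0 / 0 0 0 0 0 0 / 0 0 0 8 0 0 / 0 0 0 0 0 0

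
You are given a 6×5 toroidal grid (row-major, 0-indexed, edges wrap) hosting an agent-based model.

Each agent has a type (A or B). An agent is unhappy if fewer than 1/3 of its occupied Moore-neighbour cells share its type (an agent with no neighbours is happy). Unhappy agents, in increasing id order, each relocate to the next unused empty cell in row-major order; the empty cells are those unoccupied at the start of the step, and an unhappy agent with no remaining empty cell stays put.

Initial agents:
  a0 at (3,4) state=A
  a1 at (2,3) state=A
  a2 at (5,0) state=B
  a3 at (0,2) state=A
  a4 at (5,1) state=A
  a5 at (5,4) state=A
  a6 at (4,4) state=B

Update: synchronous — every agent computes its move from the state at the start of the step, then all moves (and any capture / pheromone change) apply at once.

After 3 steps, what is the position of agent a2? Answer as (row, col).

t=1: a0@(3,4):A a1@(2,3):A a2@(5,0):B a3@(0,2):A a4@(5,1):A a5@(0,0):A a6@(4,4):B
t=2: (unchanged — steady state)

(5, 0)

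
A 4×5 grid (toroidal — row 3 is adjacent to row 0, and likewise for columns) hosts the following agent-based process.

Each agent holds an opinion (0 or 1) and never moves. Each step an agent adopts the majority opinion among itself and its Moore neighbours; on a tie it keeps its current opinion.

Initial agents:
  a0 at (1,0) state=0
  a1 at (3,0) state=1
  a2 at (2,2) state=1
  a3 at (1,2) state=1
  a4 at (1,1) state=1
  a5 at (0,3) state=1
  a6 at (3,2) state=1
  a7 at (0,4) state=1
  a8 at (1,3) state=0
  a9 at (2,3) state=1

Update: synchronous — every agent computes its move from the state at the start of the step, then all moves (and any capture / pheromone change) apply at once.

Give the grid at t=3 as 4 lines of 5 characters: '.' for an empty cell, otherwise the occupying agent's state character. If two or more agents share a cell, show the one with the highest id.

t=1: a0@(1,0):1 a1@(3,0):1 a2@(2,2):1 a3@(1,2):1 a4@(1,1):1 a5@(0,3):1 a6@(3,2):1 a7@(0,4):1 a8@(1,3):1 a9@(2,3):1
t=2: (unchanged — steady state)

...11
1111.
..11.
1.1..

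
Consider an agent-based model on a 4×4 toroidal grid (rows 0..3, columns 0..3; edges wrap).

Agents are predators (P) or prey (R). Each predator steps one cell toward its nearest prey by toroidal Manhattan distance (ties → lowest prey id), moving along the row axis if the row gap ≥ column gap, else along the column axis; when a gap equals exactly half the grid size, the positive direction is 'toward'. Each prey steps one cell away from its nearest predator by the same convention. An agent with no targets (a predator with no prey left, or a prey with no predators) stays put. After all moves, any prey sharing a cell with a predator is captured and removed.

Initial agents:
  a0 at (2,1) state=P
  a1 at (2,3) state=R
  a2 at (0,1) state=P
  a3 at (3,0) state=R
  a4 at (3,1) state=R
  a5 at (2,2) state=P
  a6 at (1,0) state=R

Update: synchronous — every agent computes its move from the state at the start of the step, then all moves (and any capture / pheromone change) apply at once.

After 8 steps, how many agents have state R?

3

t=1: a0@(3,1):P a1@(2,0):R a2@(3,1):P a3@(0,0):R a4@(0,1):R a5@(2,3):P a6@(0,0):R
t=2: a0@(0,1):P a1@(2,1):R a2@(0,1):P a3@(1,0):R a4@(1,1):R a5@(2,0):P a6@(1,0):R
t=3: a0@(1,1):P a1@(2,2):R a2@(1,1):P a3@(0,0):R a5@(2,1):P a6@(0,0):R
t=4: a0@(2,1):P a1@(2,3):R a2@(2,1):P a3@(3,0):R a5@(2,2):P a6@(3,0):R
t=5: a0@(2,2):P a1@(2,0):R a2@(2,2):P a3@(0,0):R a5@(2,3):P a6@(0,0):R
t=6: a0@(2,3):P a1@(2,1):R a2@(2,3):P a3@(3,0):R a5@(2,0):P a6@(3,0):R
t=7: a0@(2,0):P a1@(2,2):R a2@(2,0):P a3@(0,0):R a5@(2,1):P a6@(0,0):R
t=8: a0@(2,1):P a1@(2,3):R a2@(2,1):P a3@(3,0):R a5@(2,2):P a6@(3,0):R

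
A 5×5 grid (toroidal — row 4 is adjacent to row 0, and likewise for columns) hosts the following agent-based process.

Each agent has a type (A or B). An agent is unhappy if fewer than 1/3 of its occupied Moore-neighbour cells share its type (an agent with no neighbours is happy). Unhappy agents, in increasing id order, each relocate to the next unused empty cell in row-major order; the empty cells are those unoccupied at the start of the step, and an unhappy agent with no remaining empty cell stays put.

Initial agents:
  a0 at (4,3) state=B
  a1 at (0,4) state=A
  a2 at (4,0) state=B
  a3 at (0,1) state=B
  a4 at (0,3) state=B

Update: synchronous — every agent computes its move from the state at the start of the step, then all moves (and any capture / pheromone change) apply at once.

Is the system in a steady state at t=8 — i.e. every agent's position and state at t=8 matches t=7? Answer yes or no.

t=1: a0@(4,3):B a1@(0,0):A a2@(4,0):B a3@(0,1):B a4@(0,3):B
t=2: a0@(4,3):B a1@(0,2):A a2@(4,0):B a3@(0,1):B a4@(0,3):B
t=3: a0@(4,3):B a1@(0,0):A a2@(4,0):B a3@(0,1):B a4@(0,3):B
t=4: a0@(4,3):B a1@(0,2):A a2@(4,0):B a3@(0,1):B a4@(0,3):B
t=5: a0@(4,3):B a1@(0,0):A a2@(4,0):B a3@(0,1):B a4@(0,3):B
t=6: a0@(4,3):B a1@(0,2):A a2@(4,0):B a3@(0,1):B a4@(0,3):B
t=7: a0@(4,3):B a1@(0,0):A a2@(4,0):B a3@(0,1):B a4@(0,3):B
t=8: a0@(4,3):B a1@(0,2):A a2@(4,0):B a3@(0,1):B a4@(0,3):B

no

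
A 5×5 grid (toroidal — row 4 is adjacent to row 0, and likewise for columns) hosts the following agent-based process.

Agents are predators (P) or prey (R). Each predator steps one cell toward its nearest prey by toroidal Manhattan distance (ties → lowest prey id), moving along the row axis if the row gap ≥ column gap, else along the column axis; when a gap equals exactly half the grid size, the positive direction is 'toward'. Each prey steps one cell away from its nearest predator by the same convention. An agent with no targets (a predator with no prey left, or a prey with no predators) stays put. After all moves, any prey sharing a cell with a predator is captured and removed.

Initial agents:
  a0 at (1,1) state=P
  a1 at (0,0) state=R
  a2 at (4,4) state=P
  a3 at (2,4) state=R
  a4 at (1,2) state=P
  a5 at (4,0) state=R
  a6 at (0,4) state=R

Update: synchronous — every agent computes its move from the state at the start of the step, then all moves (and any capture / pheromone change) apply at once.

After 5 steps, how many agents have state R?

3

t=1: a0@(0,1):P a2@(4,0):P a3@(1,4):R a4@(1,1):P a5@(4,1):R a6@(1,4):R
t=2: a0@(4,1):P a2@(4,1):P a3@(1,3):R a4@(1,0):P a5@(3,1):R a6@(1,3):R
t=3: a0@(3,1):P a2@(3,1):P a3@(1,2):R a4@(1,4):P a5@(2,1):R a6@(1,2):R
t=4: a0@(2,1):P a2@(2,1):P a3@(1,1):R a4@(1,3):P a5@(1,1):R a6@(1,1):R
t=5: a0@(1,1):P a2@(1,1):P a3@(0,1):R a4@(1,2):P a5@(0,1):R a6@(0,1):R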